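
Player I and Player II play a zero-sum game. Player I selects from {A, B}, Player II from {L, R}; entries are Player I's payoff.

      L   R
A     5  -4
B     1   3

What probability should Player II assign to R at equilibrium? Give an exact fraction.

Row minima: A → -4, B → 1; maximin = 1.
Column maxima: L → 5, R → 3; minimax = 3.
1 ≠ 3, so there is no saddle point; optimal play is mixed.
Let Player I play A with probability p. Expected payoff against L: 5p + 1(1−p) = 4p + 1; against R: (-4)p + 3(1−p) = −7p + 3.
Setting these equal: 4p + 1 = −7p + 3 ⇒ 11p = 2 ⇒ p = 2/11, and the value is (4)·(2/11) + 1 = 19/11.
For Player II: with q = P(L), equating A's and B's payoffs gives 9q − 4 = −2q + 3 ⇒ q = 7/11.

4/11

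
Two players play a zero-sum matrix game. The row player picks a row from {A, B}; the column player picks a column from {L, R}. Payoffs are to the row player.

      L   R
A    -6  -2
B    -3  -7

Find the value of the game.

-9/2

Row minima: A → -6, B → -7; maximin = -6.
Column maxima: L → -3, R → -2; minimax = -3.
-6 ≠ -3, so there is no saddle point; optimal play is mixed.
Let the row player play A with probability p. Expected payoff against L: (-6)p + (-3)(1−p) = −3p − 3; against R: (-2)p + (-7)(1−p) = 5p − 7.
Setting these equal: −3p − 3 = 5p − 7 ⇒ −8p = -4 ⇒ p = 1/2, and the value is (-3)·(1/2) − 3 = -9/2.
For the column player: with q = P(L), equating A's and B's payoffs gives −4q − 2 = 4q − 7 ⇒ q = 5/8.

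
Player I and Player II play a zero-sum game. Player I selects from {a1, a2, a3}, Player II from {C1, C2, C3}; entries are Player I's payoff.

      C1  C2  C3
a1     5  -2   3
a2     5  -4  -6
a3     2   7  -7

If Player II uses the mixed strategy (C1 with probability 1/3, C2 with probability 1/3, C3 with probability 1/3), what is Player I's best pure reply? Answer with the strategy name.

a1

Expected payoff of a1: (1/3)·5 + (1/3)·(-2) + (1/3)·3 = 2.
Expected payoff of a2: (1/3)·5 + (1/3)·(-4) + (1/3)·(-6) = -5/3.
Expected payoff of a3: (1/3)·2 + (1/3)·7 + (1/3)·(-7) = 2/3.
The largest is 2, so Player I's best response is a1.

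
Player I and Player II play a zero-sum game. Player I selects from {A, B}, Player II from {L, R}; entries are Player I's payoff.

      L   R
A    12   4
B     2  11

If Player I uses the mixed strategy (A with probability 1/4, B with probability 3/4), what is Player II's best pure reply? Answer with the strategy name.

If Player II plays L, Player I's expected payoff is (1/4)·12 + (3/4)·2 = 9/2.
If Player II plays R, Player I's expected payoff is (1/4)·4 + (3/4)·11 = 37/4.
Player II minimizes Player I's payoff; the smallest is 9/2, so the best response is L.

L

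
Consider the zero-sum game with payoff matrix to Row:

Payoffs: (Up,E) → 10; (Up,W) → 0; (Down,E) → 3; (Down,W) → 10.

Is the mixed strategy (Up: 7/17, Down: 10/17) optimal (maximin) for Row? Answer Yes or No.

Against E this mix gives (7/17)·10 + (10/17)·3 = 100/17.
Against W this mix gives (7/17)·0 + (10/17)·10 = 100/17.
All of Column's active replies (E, W) yield 100/17, and no column does worse for Row. The mix makes Column indifferent and guarantees 100/17, so it is optimal.

Yes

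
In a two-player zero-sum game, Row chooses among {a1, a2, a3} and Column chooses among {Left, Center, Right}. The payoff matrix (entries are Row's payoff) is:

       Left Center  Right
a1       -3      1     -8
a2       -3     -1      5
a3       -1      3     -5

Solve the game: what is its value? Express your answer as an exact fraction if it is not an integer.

-5/3

Row minima: a1 → -8, a2 → -3, a3 → -5; maximin = -3.
Column maxima: Left → -1, Center → 3, Right → 5; minimax = -1.
-3 ≠ -1, so there is no saddle point; optimal play is mixed.
a1 is strictly dominated by a3, so Row never plays it.
Center is strictly dominated by Left (it gives Row strictly more in every row), so Column never plays it.
On the remaining 2×2 (a2, a3 vs Left, Right):
Let Row play a2 with probability p. Expected payoff against Left: (-3)p + (-1)(1−p) = −2p − 1; against Right: 5p + (-5)(1−p) = 10p − 5.
Setting these equal: −2p − 1 = 10p − 5 ⇒ −12p = -4 ⇒ p = 1/3, and the value is (-2)·(1/3) − 1 = -5/3.
For Column: with q = P(Left), equating a2's and a3's payoffs gives −8q + 5 = 4q − 5 ⇒ q = 5/6.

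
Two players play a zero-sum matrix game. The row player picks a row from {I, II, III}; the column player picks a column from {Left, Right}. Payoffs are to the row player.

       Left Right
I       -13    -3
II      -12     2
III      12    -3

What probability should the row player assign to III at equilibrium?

Row minima: I → -13, II → -12, III → -3; maximin = -3.
Column maxima: Left → 12, Right → 2; minimax = 2.
-3 ≠ 2, so there is no saddle point; optimal play is mixed.
I is strictly dominated by II, so the row player never plays it.
On the remaining 2×2 (II, III vs Left, Right):
Let the row player play II with probability p. Expected payoff against Left: (-12)p + 12(1−p) = −24p + 12; against Right: 2p + (-3)(1−p) = 5p − 3.
Setting these equal: −24p + 12 = 5p − 3 ⇒ −29p = -15 ⇒ p = 15/29, and the value is (-24)·(15/29) + 12 = -12/29.
For the column player: with q = P(Left), equating II's and III's payoffs gives −14q + 2 = 15q − 3 ⇒ q = 5/29.

14/29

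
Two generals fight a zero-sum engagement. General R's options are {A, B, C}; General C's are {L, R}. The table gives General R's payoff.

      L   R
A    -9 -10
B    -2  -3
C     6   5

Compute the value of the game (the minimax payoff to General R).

Row minima: A → -10, B → -3, C → 5; maximin = 5.
Column maxima: L → 6, R → 5; minimax = 5.
Since maximin = minimax = 5, there is a saddle point and the value is 5.

5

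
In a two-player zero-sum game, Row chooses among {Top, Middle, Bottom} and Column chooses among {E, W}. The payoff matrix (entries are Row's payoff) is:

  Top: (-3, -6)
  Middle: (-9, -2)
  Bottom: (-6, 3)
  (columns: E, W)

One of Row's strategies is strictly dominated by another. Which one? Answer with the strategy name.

Middle

Bottom gives a strictly higher payoff than Middle against every column: -6 > -9, 3 > -2.
So Middle is strictly dominated and Row never plays it.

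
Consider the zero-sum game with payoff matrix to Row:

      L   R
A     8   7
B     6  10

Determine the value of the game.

38/5

Row minima: A → 7, B → 6; maximin = 7.
Column maxima: L → 8, R → 10; minimax = 8.
7 ≠ 8, so there is no saddle point; optimal play is mixed.
Let Row play A with probability p. Expected payoff against L: 8p + 6(1−p) = 2p + 6; against R: 7p + 10(1−p) = −3p + 10.
Setting these equal: 2p + 6 = −3p + 10 ⇒ 5p = 4 ⇒ p = 4/5, and the value is (2)·(4/5) + 6 = 38/5.
For Column: with q = P(L), equating A's and B's payoffs gives q + 7 = −4q + 10 ⇒ q = 3/5.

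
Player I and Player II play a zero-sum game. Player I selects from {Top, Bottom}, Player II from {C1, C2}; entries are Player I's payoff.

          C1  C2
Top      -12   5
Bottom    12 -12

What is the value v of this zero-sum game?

Row minima: Top → -12, Bottom → -12; maximin = -12.
Column maxima: C1 → 12, C2 → 5; minimax = 5.
-12 ≠ 5, so there is no saddle point; optimal play is mixed.
Let Player I play Top with probability p. Expected payoff against C1: (-12)p + 12(1−p) = −24p + 12; against C2: 5p + (-12)(1−p) = 17p − 12.
Setting these equal: −24p + 12 = 17p − 12 ⇒ −41p = -24 ⇒ p = 24/41, and the value is (-24)·(24/41) + 12 = -84/41.
For Player II: with q = P(C1), equating Top's and Bottom's payoffs gives −17q + 5 = 24q − 12 ⇒ q = 17/41.

-84/41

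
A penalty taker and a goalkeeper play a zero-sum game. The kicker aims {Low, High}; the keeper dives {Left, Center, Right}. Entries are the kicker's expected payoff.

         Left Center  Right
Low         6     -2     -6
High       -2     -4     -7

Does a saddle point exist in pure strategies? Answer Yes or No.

Yes

Row minima: Low → -6, High → -7; maximin = -6.
Column maxima: Left → 6, Center → -2, Right → -6; minimax = -6.
maximin = minimax = -6, so a saddle point exists.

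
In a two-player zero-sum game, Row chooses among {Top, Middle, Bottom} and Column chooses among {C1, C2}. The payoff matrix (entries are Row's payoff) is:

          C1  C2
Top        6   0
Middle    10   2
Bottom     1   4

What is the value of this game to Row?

Row minima: Top → 0, Middle → 2, Bottom → 1; maximin = 2.
Column maxima: C1 → 10, C2 → 4; minimax = 4.
2 ≠ 4, so there is no saddle point; optimal play is mixed.
Top is strictly dominated by Middle, so Row never plays it.
On the remaining 2×2 (Middle, Bottom vs C1, C2):
Let Row play Middle with probability p. Expected payoff against C1: 10p + 1(1−p) = 9p + 1; against C2: 2p + 4(1−p) = −2p + 4.
Setting these equal: 9p + 1 = −2p + 4 ⇒ 11p = 3 ⇒ p = 3/11, and the value is (9)·(3/11) + 1 = 38/11.
For Column: with q = P(C1), equating Middle's and Bottom's payoffs gives 8q + 2 = −3q + 4 ⇒ q = 2/11.

38/11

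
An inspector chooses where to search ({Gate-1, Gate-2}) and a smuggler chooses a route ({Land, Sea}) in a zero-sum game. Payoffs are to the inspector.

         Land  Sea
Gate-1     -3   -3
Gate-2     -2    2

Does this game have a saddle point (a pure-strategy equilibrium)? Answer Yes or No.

Yes

Row minima: Gate-1 → -3, Gate-2 → -2; maximin = -2.
Column maxima: Land → -2, Sea → 2; minimax = -2.
maximin = minimax = -2, so a saddle point exists.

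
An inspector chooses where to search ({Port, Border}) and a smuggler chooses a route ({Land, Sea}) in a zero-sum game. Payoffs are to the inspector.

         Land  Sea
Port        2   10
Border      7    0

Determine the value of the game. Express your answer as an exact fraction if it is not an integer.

Row minima: Port → 2, Border → 0; maximin = 2.
Column maxima: Land → 7, Sea → 10; minimax = 7.
2 ≠ 7, so there is no saddle point; optimal play is mixed.
Let the inspector play Port with probability p. Expected payoff against Land: 2p + 7(1−p) = −5p + 7; against Sea: 10p + 0(1−p) = 10p.
Setting these equal: −5p + 7 = 10p ⇒ −15p = -7 ⇒ p = 7/15, and the value is (-5)·(7/15) + 7 = 14/3.
For the smuggler: with q = P(Land), equating Port's and Border's payoffs gives −8q + 10 = 7q ⇒ q = 2/3.

14/3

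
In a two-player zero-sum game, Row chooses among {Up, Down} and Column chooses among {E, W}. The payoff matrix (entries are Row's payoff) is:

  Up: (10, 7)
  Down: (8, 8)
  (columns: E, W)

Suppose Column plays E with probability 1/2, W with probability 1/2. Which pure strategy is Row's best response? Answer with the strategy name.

Up

Expected payoff of Up: (1/2)·10 + (1/2)·7 = 17/2.
Expected payoff of Down: (1/2)·8 + (1/2)·8 = 8.
The largest is 17/2, so Row's best response is Up.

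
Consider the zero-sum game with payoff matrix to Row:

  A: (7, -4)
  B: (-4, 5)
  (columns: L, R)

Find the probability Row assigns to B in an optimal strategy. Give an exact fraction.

11/20

Row minima: A → -4, B → -4; maximin = -4.
Column maxima: L → 7, R → 5; minimax = 5.
-4 ≠ 5, so there is no saddle point; optimal play is mixed.
Let Row play A with probability p. Expected payoff against L: 7p + (-4)(1−p) = 11p − 4; against R: (-4)p + 5(1−p) = −9p + 5.
Setting these equal: 11p − 4 = −9p + 5 ⇒ 20p = 9 ⇒ p = 9/20, and the value is (11)·(9/20) − 4 = 19/20.
For Column: with q = P(L), equating A's and B's payoffs gives 11q − 4 = −9q + 5 ⇒ q = 9/20.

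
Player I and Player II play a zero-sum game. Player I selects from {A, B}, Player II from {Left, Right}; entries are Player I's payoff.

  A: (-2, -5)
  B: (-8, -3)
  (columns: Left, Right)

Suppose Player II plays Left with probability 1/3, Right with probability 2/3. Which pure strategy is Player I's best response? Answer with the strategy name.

A

Expected payoff of A: (1/3)·(-2) + (2/3)·(-5) = -4.
Expected payoff of B: (1/3)·(-8) + (2/3)·(-3) = -14/3.
The largest is -4, so Player I's best response is A.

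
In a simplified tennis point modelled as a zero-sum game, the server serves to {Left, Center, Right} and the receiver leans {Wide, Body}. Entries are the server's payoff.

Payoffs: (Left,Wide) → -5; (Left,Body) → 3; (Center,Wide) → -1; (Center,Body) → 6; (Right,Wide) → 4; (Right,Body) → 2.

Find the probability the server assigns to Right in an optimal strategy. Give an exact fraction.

Row minima: Left → -5, Center → -1, Right → 2; maximin = 2.
Column maxima: Wide → 4, Body → 6; minimax = 4.
2 ≠ 4, so there is no saddle point; optimal play is mixed.
Left is strictly dominated by Center, so the server never plays it.
On the remaining 2×2 (Center, Right vs Wide, Body):
Let the server play Center with probability p. Expected payoff against Wide: (-1)p + 4(1−p) = −5p + 4; against Body: 6p + 2(1−p) = 4p + 2.
Setting these equal: −5p + 4 = 4p + 2 ⇒ −9p = -2 ⇒ p = 2/9, and the value is (-5)·(2/9) + 4 = 26/9.
For the receiver: with q = P(Wide), equating Center's and Right's payoffs gives −7q + 6 = 2q + 2 ⇒ q = 4/9.

7/9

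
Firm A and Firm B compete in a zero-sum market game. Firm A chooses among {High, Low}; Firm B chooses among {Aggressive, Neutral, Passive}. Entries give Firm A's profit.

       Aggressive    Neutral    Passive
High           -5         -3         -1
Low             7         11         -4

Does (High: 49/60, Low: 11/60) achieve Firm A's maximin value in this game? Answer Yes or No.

Against Aggressive this mix gives (49/60)·(-5) + (11/60)·7 = -14/5.
Against Neutral this mix gives (49/60)·(-3) + (11/60)·11 = -13/30.
Against Passive this mix gives (49/60)·(-1) + (11/60)·(-4) = -31/20.
Firm B will play Aggressive, holding Firm A to -14/5. Shifting weight toward the row that does better against Aggressive would raise this floor (the equalizing mix achieves -9/5 against both Aggressive and Passive), so the proposed strategy is not optimal.

No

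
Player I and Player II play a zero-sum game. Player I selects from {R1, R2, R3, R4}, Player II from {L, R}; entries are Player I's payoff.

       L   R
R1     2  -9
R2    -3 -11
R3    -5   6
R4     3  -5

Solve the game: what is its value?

-7/19

Row minima: R1 → -9, R2 → -11, R3 → -5, R4 → -5; maximin = -5.
Column maxima: L → 3, R → 6; minimax = 3.
-5 ≠ 3, so there is no saddle point; optimal play is mixed.
R1 is strictly dominated by R4, so Player I never plays it.
R2 is strictly dominated by R4, so Player I never plays it.
On the remaining 2×2 (R3, R4 vs L, R):
Let Player I play R3 with probability p. Expected payoff against L: (-5)p + 3(1−p) = −8p + 3; against R: 6p + (-5)(1−p) = 11p − 5.
Setting these equal: −8p + 3 = 11p − 5 ⇒ −19p = -8 ⇒ p = 8/19, and the value is (-8)·(8/19) + 3 = -7/19.
For Player II: with q = P(L), equating R3's and R4's payoffs gives −11q + 6 = 8q − 5 ⇒ q = 11/19.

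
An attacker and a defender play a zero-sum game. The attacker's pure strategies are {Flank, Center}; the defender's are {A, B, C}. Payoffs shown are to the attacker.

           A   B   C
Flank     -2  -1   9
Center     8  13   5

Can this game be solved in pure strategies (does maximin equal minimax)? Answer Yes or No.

No

Row minima: Flank → -2, Center → 5; maximin = 5.
Column maxima: A → 8, B → 13, C → 9; minimax = 8.
5 ≠ 8, so no pure-strategy equilibrium exists.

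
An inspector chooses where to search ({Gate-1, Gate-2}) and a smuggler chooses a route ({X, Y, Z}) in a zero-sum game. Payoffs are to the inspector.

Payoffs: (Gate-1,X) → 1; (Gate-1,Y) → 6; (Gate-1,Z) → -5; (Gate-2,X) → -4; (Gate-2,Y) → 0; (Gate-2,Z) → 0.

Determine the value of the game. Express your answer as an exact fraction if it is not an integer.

Row minima: Gate-1 → -5, Gate-2 → -4; maximin = -4.
Column maxima: X → 1, Y → 6, Z → 0; minimax = 0.
-4 ≠ 0, so there is no saddle point; optimal play is mixed.
Y is strictly dominated by X (it gives the inspector strictly more in every row), so the smuggler never plays it.
On the remaining 2×2 (Gate-1, Gate-2 vs X, Z):
Let the inspector play Gate-1 with probability p. Expected payoff against X: 1p + (-4)(1−p) = 5p − 4; against Z: (-5)p + 0(1−p) = −5p.
Setting these equal: 5p − 4 = −5p ⇒ 10p = 4 ⇒ p = 2/5, and the value is (5)·(2/5) − 4 = -2.
For the smuggler: with q = P(X), equating Gate-1's and Gate-2's payoffs gives 6q − 5 = −4q ⇒ q = 1/2.

-2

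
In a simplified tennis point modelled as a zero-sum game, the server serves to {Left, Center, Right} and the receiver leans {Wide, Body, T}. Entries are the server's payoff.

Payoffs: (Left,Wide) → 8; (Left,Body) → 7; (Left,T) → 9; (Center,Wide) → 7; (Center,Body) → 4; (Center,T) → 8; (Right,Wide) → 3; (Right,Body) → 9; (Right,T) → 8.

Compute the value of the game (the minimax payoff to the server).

Row minima: Left → 7, Center → 4, Right → 3; maximin = 7.
Column maxima: Wide → 8, Body → 9, T → 9; minimax = 8.
7 ≠ 8, so there is no saddle point; optimal play is mixed.
Center is strictly dominated by Left, so the server never plays it.
T is strictly dominated by Wide (it gives the server strictly more in every row), so the receiver never plays it.
On the remaining 2×2 (Left, Right vs Wide, Body):
Let the server play Left with probability p. Expected payoff against Wide: 8p + 3(1−p) = 5p + 3; against Body: 7p + 9(1−p) = −2p + 9.
Setting these equal: 5p + 3 = −2p + 9 ⇒ 7p = 6 ⇒ p = 6/7, and the value is (5)·(6/7) + 3 = 51/7.
For the receiver: with q = P(Wide), equating Left's and Right's payoffs gives q + 7 = −6q + 9 ⇒ q = 2/7.

51/7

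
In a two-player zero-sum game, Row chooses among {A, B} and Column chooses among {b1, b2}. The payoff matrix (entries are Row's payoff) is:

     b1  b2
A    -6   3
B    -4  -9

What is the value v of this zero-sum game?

Row minima: A → -6, B → -9; maximin = -6.
Column maxima: b1 → -4, b2 → 3; minimax = -4.
-6 ≠ -4, so there is no saddle point; optimal play is mixed.
Let Row play A with probability p. Expected payoff against b1: (-6)p + (-4)(1−p) = −2p − 4; against b2: 3p + (-9)(1−p) = 12p − 9.
Setting these equal: −2p − 4 = 12p − 9 ⇒ −14p = -5 ⇒ p = 5/14, and the value is (-2)·(5/14) − 4 = -33/7.
For Column: with q = P(b1), equating A's and B's payoffs gives −9q + 3 = 5q − 9 ⇒ q = 6/7.

-33/7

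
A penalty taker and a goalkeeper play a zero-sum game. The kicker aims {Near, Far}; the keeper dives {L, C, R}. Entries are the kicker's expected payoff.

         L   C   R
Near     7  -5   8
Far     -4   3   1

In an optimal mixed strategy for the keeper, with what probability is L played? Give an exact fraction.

8/19

Row minima: Near → -5, Far → -4; maximin = -4.
Column maxima: L → 7, C → 3, R → 8; minimax = 3.
-4 ≠ 3, so there is no saddle point; optimal play is mixed.
R is strictly dominated by L (it gives the kicker strictly more in every row), so the keeper never plays it.
On the remaining 2×2 (Near, Far vs L, C):
Let the kicker play Near with probability p. Expected payoff against L: 7p + (-4)(1−p) = 11p − 4; against C: (-5)p + 3(1−p) = −8p + 3.
Setting these equal: 11p − 4 = −8p + 3 ⇒ 19p = 7 ⇒ p = 7/19, and the value is (11)·(7/19) − 4 = 1/19.
For the keeper: with q = P(L), equating Near's and Far's payoffs gives 12q − 5 = −7q + 3 ⇒ q = 8/19.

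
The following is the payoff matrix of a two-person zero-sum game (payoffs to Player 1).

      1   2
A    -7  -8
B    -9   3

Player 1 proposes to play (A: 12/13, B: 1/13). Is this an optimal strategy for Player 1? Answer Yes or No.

Yes

Against 1 this mix gives (12/13)·(-7) + (1/13)·(-9) = -93/13.
Against 2 this mix gives (12/13)·(-8) + (1/13)·3 = -93/13.
All of Player 2's active replies (1, 2) yield -93/13, and no column does worse for Player 1. The mix makes Player 2 indifferent and guarantees -93/13, so it is optimal.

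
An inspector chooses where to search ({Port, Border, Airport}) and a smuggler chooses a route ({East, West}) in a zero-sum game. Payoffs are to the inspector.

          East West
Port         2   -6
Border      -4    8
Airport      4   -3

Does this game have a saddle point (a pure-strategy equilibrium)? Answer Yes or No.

Row minima: Port → -6, Border → -4, Airport → -3; maximin = -3.
Column maxima: East → 4, West → 8; minimax = 4.
-3 ≠ 4, so no pure-strategy equilibrium exists.

No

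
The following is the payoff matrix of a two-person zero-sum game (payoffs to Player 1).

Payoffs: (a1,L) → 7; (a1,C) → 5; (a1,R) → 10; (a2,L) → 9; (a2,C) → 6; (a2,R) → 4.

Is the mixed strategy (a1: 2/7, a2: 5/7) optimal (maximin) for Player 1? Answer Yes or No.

Against L this mix gives (2/7)·7 + (5/7)·9 = 59/7.
Against C this mix gives (2/7)·5 + (5/7)·6 = 40/7.
Against R this mix gives (2/7)·10 + (5/7)·4 = 40/7.
All of Player 2's active replies (C, R) yield 40/7, and no column does worse for Player 1. The mix makes Player 2 indifferent and guarantees 40/7, so it is optimal.

Yes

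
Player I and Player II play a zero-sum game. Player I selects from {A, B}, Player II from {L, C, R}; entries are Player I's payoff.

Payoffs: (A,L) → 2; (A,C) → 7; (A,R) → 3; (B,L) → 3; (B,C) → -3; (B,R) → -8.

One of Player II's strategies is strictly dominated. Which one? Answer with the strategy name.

C

R holds Player I's payoff strictly below C in every row: 3 < 7, -8 < -3.
So C is strictly dominated for Player II.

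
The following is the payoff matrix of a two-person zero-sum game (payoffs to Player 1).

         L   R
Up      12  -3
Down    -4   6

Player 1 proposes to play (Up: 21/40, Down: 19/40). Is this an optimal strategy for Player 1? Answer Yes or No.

No

Against L this mix gives (21/40)·12 + (19/40)·(-4) = 22/5.
Against R this mix gives (21/40)·(-3) + (19/40)·6 = 51/40.
Player 2 will play R, holding Player 1 to 51/40. Shifting weight toward the row that does better against R would raise this floor (the equalizing mix achieves 12/5 against both R and L), so the proposed strategy is not optimal.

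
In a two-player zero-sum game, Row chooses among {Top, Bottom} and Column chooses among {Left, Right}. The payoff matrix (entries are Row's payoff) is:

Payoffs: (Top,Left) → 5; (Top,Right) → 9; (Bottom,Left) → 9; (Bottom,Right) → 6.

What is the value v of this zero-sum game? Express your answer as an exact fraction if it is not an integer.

Row minima: Top → 5, Bottom → 6; maximin = 6.
Column maxima: Left → 9, Right → 9; minimax = 9.
6 ≠ 9, so there is no saddle point; optimal play is mixed.
Let Row play Top with probability p. Expected payoff against Left: 5p + 9(1−p) = −4p + 9; against Right: 9p + 6(1−p) = 3p + 6.
Setting these equal: −4p + 9 = 3p + 6 ⇒ −7p = -3 ⇒ p = 3/7, and the value is (-4)·(3/7) + 9 = 51/7.
For Column: with q = P(Left), equating Top's and Bottom's payoffs gives −4q + 9 = 3q + 6 ⇒ q = 3/7.

51/7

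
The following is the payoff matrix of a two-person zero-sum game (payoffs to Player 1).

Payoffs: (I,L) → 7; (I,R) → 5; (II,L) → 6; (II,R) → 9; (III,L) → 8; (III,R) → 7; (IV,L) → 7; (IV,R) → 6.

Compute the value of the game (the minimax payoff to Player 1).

Row minima: I → 5, II → 6, III → 7, IV → 6; maximin = 7.
Column maxima: L → 8, R → 9; minimax = 8.
7 ≠ 8, so there is no saddle point; optimal play is mixed.
I is strictly dominated by III, so Player 1 never plays it.
IV is strictly dominated by III, so Player 1 never plays it.
On the remaining 2×2 (II, III vs L, R):
Let Player 1 play II with probability p. Expected payoff against L: 6p + 8(1−p) = −2p + 8; against R: 9p + 7(1−p) = 2p + 7.
Setting these equal: −2p + 8 = 2p + 7 ⇒ −4p = -1 ⇒ p = 1/4, and the value is (-2)·(1/4) + 8 = 15/2.
For Player 2: with q = P(L), equating II's and III's payoffs gives −3q + 9 = q + 7 ⇒ q = 1/2.

15/2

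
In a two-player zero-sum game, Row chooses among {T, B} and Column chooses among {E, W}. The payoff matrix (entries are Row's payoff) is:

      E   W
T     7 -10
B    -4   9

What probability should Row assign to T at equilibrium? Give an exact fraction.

Row minima: T → -10, B → -4; maximin = -4.
Column maxima: E → 7, W → 9; minimax = 7.
-4 ≠ 7, so there is no saddle point; optimal play is mixed.
Let Row play T with probability p. Expected payoff against E: 7p + (-4)(1−p) = 11p − 4; against W: (-10)p + 9(1−p) = −19p + 9.
Setting these equal: 11p − 4 = −19p + 9 ⇒ 30p = 13 ⇒ p = 13/30, and the value is (11)·(13/30) − 4 = 23/30.
For Column: with q = P(E), equating T's and B's payoffs gives 17q − 10 = −13q + 9 ⇒ q = 19/30.

13/30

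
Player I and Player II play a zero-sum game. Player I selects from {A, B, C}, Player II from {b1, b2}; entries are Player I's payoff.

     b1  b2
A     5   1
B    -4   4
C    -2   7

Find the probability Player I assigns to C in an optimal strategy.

Row minima: A → 1, B → -4, C → -2; maximin = 1.
Column maxima: b1 → 5, b2 → 7; minimax = 5.
1 ≠ 5, so there is no saddle point; optimal play is mixed.
B is strictly dominated by C, so Player I never plays it.
On the remaining 2×2 (A, C vs b1, b2):
Let Player I play A with probability p. Expected payoff against b1: 5p + (-2)(1−p) = 7p − 2; against b2: 1p + 7(1−p) = −6p + 7.
Setting these equal: 7p − 2 = −6p + 7 ⇒ 13p = 9 ⇒ p = 9/13, and the value is (7)·(9/13) − 2 = 37/13.
For Player II: with q = P(b1), equating A's and C's payoffs gives 4q + 1 = −9q + 7 ⇒ q = 6/13.

4/13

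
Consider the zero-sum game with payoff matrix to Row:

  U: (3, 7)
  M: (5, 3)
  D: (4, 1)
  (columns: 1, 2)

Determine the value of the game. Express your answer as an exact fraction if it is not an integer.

Row minima: U → 3, M → 3, D → 1; maximin = 3.
Column maxima: 1 → 5, 2 → 7; minimax = 5.
3 ≠ 5, so there is no saddle point; optimal play is mixed.
D is strictly dominated by M, so Row never plays it.
On the remaining 2×2 (U, M vs 1, 2):
Let Row play U with probability p. Expected payoff against 1: 3p + 5(1−p) = −2p + 5; against 2: 7p + 3(1−p) = 4p + 3.
Setting these equal: −2p + 5 = 4p + 3 ⇒ −6p = -2 ⇒ p = 1/3, and the value is (-2)·(1/3) + 5 = 13/3.
For Column: with q = P(1), equating U's and M's payoffs gives −4q + 7 = 2q + 3 ⇒ q = 2/3.

13/3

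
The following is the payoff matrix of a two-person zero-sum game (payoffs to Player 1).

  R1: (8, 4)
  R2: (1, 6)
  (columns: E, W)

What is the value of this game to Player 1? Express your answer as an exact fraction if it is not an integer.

44/9

Row minima: R1 → 4, R2 → 1; maximin = 4.
Column maxima: E → 8, W → 6; minimax = 6.
4 ≠ 6, so there is no saddle point; optimal play is mixed.
Let Player 1 play R1 with probability p. Expected payoff against E: 8p + 1(1−p) = 7p + 1; against W: 4p + 6(1−p) = −2p + 6.
Setting these equal: 7p + 1 = −2p + 6 ⇒ 9p = 5 ⇒ p = 5/9, and the value is (7)·(5/9) + 1 = 44/9.
For Player 2: with q = P(E), equating R1's and R2's payoffs gives 4q + 4 = −5q + 6 ⇒ q = 2/9.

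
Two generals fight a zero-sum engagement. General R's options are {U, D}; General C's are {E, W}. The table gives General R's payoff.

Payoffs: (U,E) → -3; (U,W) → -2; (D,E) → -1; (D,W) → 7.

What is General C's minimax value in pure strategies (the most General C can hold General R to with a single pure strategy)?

Column maxima: E → -1, W → 7.
The smallest of these is -1.

-1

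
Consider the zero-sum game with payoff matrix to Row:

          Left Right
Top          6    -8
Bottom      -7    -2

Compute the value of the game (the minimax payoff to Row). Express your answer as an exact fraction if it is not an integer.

Row minima: Top → -8, Bottom → -7; maximin = -7.
Column maxima: Left → 6, Right → -2; minimax = -2.
-7 ≠ -2, so there is no saddle point; optimal play is mixed.
Let Row play Top with probability p. Expected payoff against Left: 6p + (-7)(1−p) = 13p − 7; against Right: (-8)p + (-2)(1−p) = −6p − 2.
Setting these equal: 13p − 7 = −6p − 2 ⇒ 19p = 5 ⇒ p = 5/19, and the value is (13)·(5/19) − 7 = -68/19.
For Column: with q = P(Left), equating Top's and Bottom's payoffs gives 14q − 8 = −5q − 2 ⇒ q = 6/19.

-68/19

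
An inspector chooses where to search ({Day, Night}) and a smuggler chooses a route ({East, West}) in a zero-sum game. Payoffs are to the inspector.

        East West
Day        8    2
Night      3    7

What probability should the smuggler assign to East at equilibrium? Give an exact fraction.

1/2

Row minima: Day → 2, Night → 3; maximin = 3.
Column maxima: East → 8, West → 7; minimax = 7.
3 ≠ 7, so there is no saddle point; optimal play is mixed.
Let the inspector play Day with probability p. Expected payoff against East: 8p + 3(1−p) = 5p + 3; against West: 2p + 7(1−p) = −5p + 7.
Setting these equal: 5p + 3 = −5p + 7 ⇒ 10p = 4 ⇒ p = 2/5, and the value is (5)·(2/5) + 3 = 5.
For the smuggler: with q = P(East), equating Day's and Night's payoffs gives 6q + 2 = −4q + 7 ⇒ q = 1/2.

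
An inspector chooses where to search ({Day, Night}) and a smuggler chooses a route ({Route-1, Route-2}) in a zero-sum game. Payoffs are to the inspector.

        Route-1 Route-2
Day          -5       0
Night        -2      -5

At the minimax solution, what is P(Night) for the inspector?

5/8

Row minima: Day → -5, Night → -5; maximin = -5.
Column maxima: Route-1 → -2, Route-2 → 0; minimax = -2.
-5 ≠ -2, so there is no saddle point; optimal play is mixed.
Let the inspector play Day with probability p. Expected payoff against Route-1: (-5)p + (-2)(1−p) = −3p − 2; against Route-2: 0p + (-5)(1−p) = 5p − 5.
Setting these equal: −3p − 2 = 5p − 5 ⇒ −8p = -3 ⇒ p = 3/8, and the value is (-3)·(3/8) − 2 = -25/8.
For the smuggler: with q = P(Route-1), equating Day's and Night's payoffs gives −5q = 3q − 5 ⇒ q = 5/8.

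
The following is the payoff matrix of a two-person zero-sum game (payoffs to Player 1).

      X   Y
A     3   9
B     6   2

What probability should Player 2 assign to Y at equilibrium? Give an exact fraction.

Row minima: A → 3, B → 2; maximin = 3.
Column maxima: X → 6, Y → 9; minimax = 6.
3 ≠ 6, so there is no saddle point; optimal play is mixed.
Let Player 1 play A with probability p. Expected payoff against X: 3p + 6(1−p) = −3p + 6; against Y: 9p + 2(1−p) = 7p + 2.
Setting these equal: −3p + 6 = 7p + 2 ⇒ −10p = -4 ⇒ p = 2/5, and the value is (-3)·(2/5) + 6 = 24/5.
For Player 2: with q = P(X), equating A's and B's payoffs gives −6q + 9 = 4q + 2 ⇒ q = 7/10.

3/10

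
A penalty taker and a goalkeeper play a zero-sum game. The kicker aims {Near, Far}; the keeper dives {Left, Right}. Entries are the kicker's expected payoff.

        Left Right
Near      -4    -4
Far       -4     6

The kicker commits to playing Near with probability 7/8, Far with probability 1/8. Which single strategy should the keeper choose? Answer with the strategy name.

If the keeper plays Left, the kicker's expected payoff is (7/8)·(-4) + (1/8)·(-4) = -4.
If the keeper plays Right, the kicker's expected payoff is (7/8)·(-4) + (1/8)·6 = -11/4.
The keeper minimizes the kicker's payoff; the smallest is -4, so the best response is Left.

Left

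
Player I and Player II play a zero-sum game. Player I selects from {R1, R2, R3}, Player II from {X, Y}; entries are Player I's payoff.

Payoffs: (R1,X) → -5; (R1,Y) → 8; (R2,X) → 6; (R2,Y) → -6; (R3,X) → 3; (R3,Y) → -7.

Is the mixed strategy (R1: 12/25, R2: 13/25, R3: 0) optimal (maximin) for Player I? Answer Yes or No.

Yes

Against X this mix gives (12/25)·(-5) + (13/25)·6 = 18/25.
Against Y this mix gives (12/25)·8 + (13/25)·(-6) = 18/25.
All of Player II's active replies (X, Y) yield 18/25, and no column does worse for Player I. The mix makes Player II indifferent and guarantees 18/25, so it is optimal.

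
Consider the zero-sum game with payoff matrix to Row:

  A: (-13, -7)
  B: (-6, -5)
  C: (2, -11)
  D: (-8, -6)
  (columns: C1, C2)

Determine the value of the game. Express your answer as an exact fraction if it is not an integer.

Row minima: A → -13, B → -6, C → -11, D → -8; maximin = -6.
Column maxima: C1 → 2, C2 → -5; minimax = -5.
-6 ≠ -5, so there is no saddle point; optimal play is mixed.
A is strictly dominated by B, so Row never plays it.
D is strictly dominated by B, so Row never plays it.
On the remaining 2×2 (B, C vs C1, C2):
Let Row play B with probability p. Expected payoff against C1: (-6)p + 2(1−p) = −8p + 2; against C2: (-5)p + (-11)(1−p) = 6p − 11.
Setting these equal: −8p + 2 = 6p − 11 ⇒ −14p = -13 ⇒ p = 13/14, and the value is (-8)·(13/14) + 2 = -38/7.
For Column: with q = P(C1), equating B's and C's payoffs gives −q − 5 = 13q − 11 ⇒ q = 3/7.

-38/7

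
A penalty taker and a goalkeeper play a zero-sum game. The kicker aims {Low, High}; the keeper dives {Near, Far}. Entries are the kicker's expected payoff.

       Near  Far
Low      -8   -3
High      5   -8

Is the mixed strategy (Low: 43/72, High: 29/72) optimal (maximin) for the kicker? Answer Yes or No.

No

Against Near this mix gives (43/72)·(-8) + (29/72)·5 = -199/72.
Against Far this mix gives (43/72)·(-3) + (29/72)·(-8) = -361/72.
The keeper will play Far, holding the kicker to -361/72. Shifting weight toward the row that does better against Far would raise this floor (the equalizing mix achieves -79/18 against both Far and Near), so the proposed strategy is not optimal.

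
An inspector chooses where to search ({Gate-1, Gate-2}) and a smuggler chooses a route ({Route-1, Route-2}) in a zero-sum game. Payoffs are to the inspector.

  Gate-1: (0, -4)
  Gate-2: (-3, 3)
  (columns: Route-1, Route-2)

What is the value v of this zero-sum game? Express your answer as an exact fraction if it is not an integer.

-6/5

Row minima: Gate-1 → -4, Gate-2 → -3; maximin = -3.
Column maxima: Route-1 → 0, Route-2 → 3; minimax = 0.
-3 ≠ 0, so there is no saddle point; optimal play is mixed.
Let the inspector play Gate-1 with probability p. Expected payoff against Route-1: 0p + (-3)(1−p) = 3p − 3; against Route-2: (-4)p + 3(1−p) = −7p + 3.
Setting these equal: 3p − 3 = −7p + 3 ⇒ 10p = 6 ⇒ p = 3/5, and the value is (3)·(3/5) − 3 = -6/5.
For the smuggler: with q = P(Route-1), equating Gate-1's and Gate-2's payoffs gives 4q − 4 = −6q + 3 ⇒ q = 7/10.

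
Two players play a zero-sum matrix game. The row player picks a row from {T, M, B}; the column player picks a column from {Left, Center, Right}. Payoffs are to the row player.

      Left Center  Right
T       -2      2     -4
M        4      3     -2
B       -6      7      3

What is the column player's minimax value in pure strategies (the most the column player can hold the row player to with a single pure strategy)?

3

Column maxima: Left → 4, Center → 7, Right → 3.
The smallest of these is 3.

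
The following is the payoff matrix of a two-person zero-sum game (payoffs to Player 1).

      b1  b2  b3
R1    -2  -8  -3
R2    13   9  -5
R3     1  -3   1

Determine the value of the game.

Row minima: R1 → -8, R2 → -5, R3 → -3; maximin = -3.
Column maxima: b1 → 13, b2 → 9, b3 → 1; minimax = 1.
-3 ≠ 1, so there is no saddle point; optimal play is mixed.
R1 is strictly dominated by R3, so Player 1 never plays it.
b1 is strictly dominated by b2 (it gives Player 1 strictly more in every row), so Player 2 never plays it.
On the remaining 2×2 (R2, R3 vs b2, b3):
Let Player 1 play R2 with probability p. Expected payoff against b2: 9p + (-3)(1−p) = 12p − 3; against b3: (-5)p + 1(1−p) = −6p + 1.
Setting these equal: 12p − 3 = −6p + 1 ⇒ 18p = 4 ⇒ p = 2/9, and the value is (12)·(2/9) − 3 = -1/3.
For Player 2: with q = P(b2), equating R2's and R3's payoffs gives 14q − 5 = −4q + 1 ⇒ q = 1/3.

-1/3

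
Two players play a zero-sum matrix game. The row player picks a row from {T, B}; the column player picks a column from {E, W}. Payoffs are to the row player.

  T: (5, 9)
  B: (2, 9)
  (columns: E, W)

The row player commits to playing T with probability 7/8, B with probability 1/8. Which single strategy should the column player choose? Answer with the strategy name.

If the column player plays E, the row player's expected payoff is (7/8)·5 + (1/8)·2 = 37/8.
If the column player plays W, the row player's expected payoff is (7/8)·9 + (1/8)·9 = 9.
The column player minimizes the row player's payoff; the smallest is 37/8, so the best response is E.

E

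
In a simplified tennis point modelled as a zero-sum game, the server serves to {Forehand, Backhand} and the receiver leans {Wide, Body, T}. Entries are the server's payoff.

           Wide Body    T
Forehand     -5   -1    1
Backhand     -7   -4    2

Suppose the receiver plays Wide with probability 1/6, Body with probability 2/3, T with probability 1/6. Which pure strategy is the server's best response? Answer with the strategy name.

Expected payoff of Forehand: (1/6)·(-5) + (2/3)·(-1) + (1/6)·1 = -4/3.
Expected payoff of Backhand: (1/6)·(-7) + (2/3)·(-4) + (1/6)·2 = -7/2.
The largest is -4/3, so the server's best response is Forehand.

Forehand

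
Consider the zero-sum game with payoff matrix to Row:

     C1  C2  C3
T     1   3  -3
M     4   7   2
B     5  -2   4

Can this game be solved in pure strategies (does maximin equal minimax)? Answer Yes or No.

No

Row minima: T → -3, M → 2, B → -2; maximin = 2.
Column maxima: C1 → 5, C2 → 7, C3 → 4; minimax = 4.
2 ≠ 4, so no pure-strategy equilibrium exists.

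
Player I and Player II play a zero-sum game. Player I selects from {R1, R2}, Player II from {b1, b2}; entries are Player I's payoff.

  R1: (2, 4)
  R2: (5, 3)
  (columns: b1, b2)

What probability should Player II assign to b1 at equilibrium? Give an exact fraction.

Row minima: R1 → 2, R2 → 3; maximin = 3.
Column maxima: b1 → 5, b2 → 4; minimax = 4.
3 ≠ 4, so there is no saddle point; optimal play is mixed.
Let Player I play R1 with probability p. Expected payoff against b1: 2p + 5(1−p) = −3p + 5; against b2: 4p + 3(1−p) = p + 3.
Setting these equal: −3p + 5 = p + 3 ⇒ −4p = -2 ⇒ p = 1/2, and the value is (-3)·(1/2) + 5 = 7/2.
For Player II: with q = P(b1), equating R1's and R2's payoffs gives −2q + 4 = 2q + 3 ⇒ q = 1/4.

1/4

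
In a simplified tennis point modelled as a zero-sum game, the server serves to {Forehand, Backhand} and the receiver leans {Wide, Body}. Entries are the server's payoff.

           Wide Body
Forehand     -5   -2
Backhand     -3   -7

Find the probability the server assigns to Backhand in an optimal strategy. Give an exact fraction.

Row minima: Forehand → -5, Backhand → -7; maximin = -5.
Column maxima: Wide → -3, Body → -2; minimax = -3.
-5 ≠ -3, so there is no saddle point; optimal play is mixed.
Let the server play Forehand with probability p. Expected payoff against Wide: (-5)p + (-3)(1−p) = −2p − 3; against Body: (-2)p + (-7)(1−p) = 5p − 7.
Setting these equal: −2p − 3 = 5p − 7 ⇒ −7p = -4 ⇒ p = 4/7, and the value is (-2)·(4/7) − 3 = -29/7.
For the receiver: with q = P(Wide), equating Forehand's and Backhand's payoffs gives −3q − 2 = 4q − 7 ⇒ q = 5/7.

3/7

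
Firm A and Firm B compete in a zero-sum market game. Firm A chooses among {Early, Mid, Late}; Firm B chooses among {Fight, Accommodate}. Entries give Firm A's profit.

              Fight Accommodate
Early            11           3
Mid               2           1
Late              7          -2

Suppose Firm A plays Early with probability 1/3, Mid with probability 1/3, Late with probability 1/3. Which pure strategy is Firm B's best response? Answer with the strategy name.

Accommodate

If Firm B plays Fight, Firm A's expected payoff is (1/3)·11 + (1/3)·2 + (1/3)·7 = 20/3.
If Firm B plays Accommodate, Firm A's expected payoff is (1/3)·3 + (1/3)·1 + (1/3)·(-2) = 2/3.
Firm B minimizes Firm A's payoff; the smallest is 2/3, so the best response is Accommodate.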